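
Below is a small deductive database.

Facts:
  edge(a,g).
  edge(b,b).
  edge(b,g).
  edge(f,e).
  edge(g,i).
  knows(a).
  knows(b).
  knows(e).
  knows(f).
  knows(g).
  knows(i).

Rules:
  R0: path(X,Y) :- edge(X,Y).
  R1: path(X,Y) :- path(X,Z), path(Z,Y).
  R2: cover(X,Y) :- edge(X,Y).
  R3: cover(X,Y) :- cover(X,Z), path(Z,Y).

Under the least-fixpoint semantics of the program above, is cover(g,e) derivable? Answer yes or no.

no

round 1: derive path(a,g) via R0 from edge(a,g)
round 1: derive path(b,b) via R0 from edge(b,b)
round 1: derive path(b,g) via R0 from edge(b,g)
round 1: derive path(f,e) via R0 from edge(f,e)
round 1: derive path(g,i) via R0 from edge(g,i)
round 1: derive cover(a,g) via R2 from edge(a,g)
round 1: derive cover(b,b) via R2 from edge(b,b)
round 1: derive cover(b,g) via R2 from edge(b,g)
round 1: derive cover(f,e) via R2 from edge(f,e)
round 1: derive cover(g,i) via R2 from edge(g,i)
round 2: derive path(a,i) via R1 from path(a,g), path(g,i)
round 2: derive path(b,i) via R1 from path(b,g), path(g,i)
round 2: derive cover(a,i) via R3 from cover(a,g), path(g,i)
round 2: derive cover(b,i) via R3 from cover(b,g), path(g,i)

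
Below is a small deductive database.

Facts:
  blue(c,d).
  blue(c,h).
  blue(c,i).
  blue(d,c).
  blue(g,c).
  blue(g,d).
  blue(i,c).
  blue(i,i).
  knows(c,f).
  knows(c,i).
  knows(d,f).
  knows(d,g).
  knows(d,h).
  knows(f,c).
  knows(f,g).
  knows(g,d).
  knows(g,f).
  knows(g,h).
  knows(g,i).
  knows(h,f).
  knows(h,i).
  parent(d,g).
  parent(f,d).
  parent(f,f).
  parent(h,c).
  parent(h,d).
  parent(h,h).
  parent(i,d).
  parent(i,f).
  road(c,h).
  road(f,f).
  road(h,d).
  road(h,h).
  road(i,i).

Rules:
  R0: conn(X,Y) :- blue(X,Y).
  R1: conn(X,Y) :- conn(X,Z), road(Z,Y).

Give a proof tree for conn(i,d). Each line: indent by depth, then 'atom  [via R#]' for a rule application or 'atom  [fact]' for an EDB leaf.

round 1: derive conn(c,d) via R0 from blue(c,d)
round 1: derive conn(c,h) via R0 from blue(c,h)
round 1: derive conn(c,i) via R0 from blue(c,i)
round 1: derive conn(d,c) via R0 from blue(d,c)
round 1: derive conn(g,c) via R0 from blue(g,c)
round 1: derive conn(g,d) via R0 from blue(g,d)
round 1: derive conn(i,c) via R0 from blue(i,c)
round 1: derive conn(i,i) via R0 from blue(i,i)
round 2: derive conn(d,h) via R1 from conn(d,c), road(c,h)
round 2: derive conn(g,h) via R1 from conn(g,c), road(c,h)
round 2: derive conn(i,h) via R1 from conn(i,c), road(c,h)
round 3: derive conn(d,d) via R1 from conn(d,h), road(h,d)
round 3: derive conn(i,d) via R1 from conn(i,h), road(h,d)

conn(i,d)  [via R1]
  conn(i,h)  [via R1]
    conn(i,c)  [via R0]
      blue(i,c)  [fact]
    road(c,h)  [fact]
  road(h,d)  [fact]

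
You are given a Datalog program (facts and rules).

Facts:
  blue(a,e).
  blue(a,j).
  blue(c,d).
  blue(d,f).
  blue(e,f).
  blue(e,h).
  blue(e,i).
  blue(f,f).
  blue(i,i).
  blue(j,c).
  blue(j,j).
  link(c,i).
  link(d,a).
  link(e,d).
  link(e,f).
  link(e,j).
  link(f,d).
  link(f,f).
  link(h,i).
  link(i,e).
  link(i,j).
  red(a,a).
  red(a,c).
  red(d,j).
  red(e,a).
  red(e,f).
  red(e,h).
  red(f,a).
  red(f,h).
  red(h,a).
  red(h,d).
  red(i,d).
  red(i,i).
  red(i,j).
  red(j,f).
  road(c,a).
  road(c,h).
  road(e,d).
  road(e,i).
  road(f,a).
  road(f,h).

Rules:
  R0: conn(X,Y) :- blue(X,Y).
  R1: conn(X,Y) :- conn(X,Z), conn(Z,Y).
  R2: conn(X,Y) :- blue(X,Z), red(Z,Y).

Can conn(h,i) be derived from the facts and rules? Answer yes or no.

round 1: derive conn(a,e) via R0 from blue(a,e)
round 1: derive conn(a,j) via R0 from blue(a,j)
round 1: derive conn(c,d) via R0 from blue(c,d)
round 1: derive conn(d,f) via R0 from blue(d,f)
round 1: derive conn(e,f) via R0 from blue(e,f)
round 1: derive conn(e,h) via R0 from blue(e,h)
round 1: derive conn(e,i) via R0 from blue(e,i)
round 1: derive conn(f,f) via R0 from blue(f,f)
round 1: derive conn(i,i) via R0 from blue(i,i)
round 1: derive conn(j,c) via R0 from blue(j,c)
round 1: derive conn(j,j) via R0 from blue(j,j)
round 1: derive conn(a,a) via R2 from blue(a,e), red(e,a)
round 1: derive conn(a,f) via R2 from blue(a,e), red(e,f)
round 1: derive conn(a,h) via R2 from blue(a,e), red(e,h)
round 1: derive conn(c,j) via R2 from blue(c,d), red(d,j)
round 1: derive conn(d,a) via R2 from blue(d,f), red(f,a)
round 1: derive conn(d,h) via R2 from blue(d,f), red(f,h)
round 1: derive conn(e,a) via R2 from blue(e,f), red(f,a)
round 1: derive conn(e,d) via R2 from blue(e,h), red(h,d)
round 1: derive conn(e,j) via R2 from blue(e,i), red(i,j)
round 1: derive conn(f,a) via R2 from blue(f,f), red(f,a)
round 1: derive conn(f,h) via R2 from blue(f,f), red(f,h)
round 1: derive conn(i,d) via R2 from blue(i,i), red(i,d)
round 1: derive conn(i,j) via R2 from blue(i,i), red(i,j)
round 1: derive conn(j,f) via R2 from blue(j,j), red(j,f)
round 2: derive conn(a,c) via R1 from conn(a,j), conn(j,c)
round 2: derive conn(a,d) via R1 from conn(a,e), conn(e,d)
round 2: derive conn(a,i) via R1 from conn(a,e), conn(e,i)
round 2: derive conn(c,a) via R1 from conn(c,d), conn(d,a)
round 2: derive conn(c,c) via R1 from conn(c,j), conn(j,c)
round 2: derive conn(c,f) via R1 from conn(c,d), conn(d,f)
round 2: derive conn(c,h) via R1 from conn(c,d), conn(d,h)
round 2: derive conn(d,e) via R1 from conn(d,a), conn(a,e)
round 2: derive conn(d,j) via R1 from conn(d,a), conn(a,j)
round 2: derive conn(e,c) via R1 from conn(e,j), conn(j,c)
round 2: derive conn(e,e) via R1 from conn(e,a), conn(a,e)
round 2: derive conn(f,e) via R1 from conn(f,a), conn(a,e)
round 2: derive conn(f,j) via R1 from conn(f,a), conn(a,j)
round 2: derive conn(i,a) via R1 from conn(i,d), conn(d,a)
round 2: derive conn(i,c) via R1 from conn(i,j), conn(j,c)
round 2: derive conn(i,f) via R1 from conn(i,d), conn(d,f)
round 2: derive conn(i,h) via R1 from conn(i,d), conn(d,h)
round 2: derive conn(j,a) via R1 from conn(j,f), conn(f,a)
round 2: derive conn(j,d) via R1 from conn(j,c), conn(c,d)
round 2: derive conn(j,h) via R1 from conn(j,f), conn(f,h)
round 3: derive conn(c,e) via R1 from conn(c,a), conn(a,e)
round 3: derive conn(c,i) via R1 from conn(c,a), conn(a,i)
round 3: derive conn(d,c) via R1 from conn(d,a), conn(a,c)
round 3: derive conn(d,d) via R1 from conn(d,a), conn(a,d)
round 3: derive conn(d,i) via R1 from conn(d,a), conn(a,i)
round 3: derive conn(f,c) via R1 from conn(f,a), conn(a,c)
round 3: derive conn(f,d) via R1 from conn(f,a), conn(a,d)
round 3: derive conn(f,i) via R1 from conn(f,a), conn(a,i)
round 3: derive conn(i,e) via R1 from conn(i,a), conn(a,e)
round 3: derive conn(j,e) via R1 from conn(j,a), conn(a,e)
round 3: derive conn(j,i) via R1 from conn(j,a), conn(a,i)

no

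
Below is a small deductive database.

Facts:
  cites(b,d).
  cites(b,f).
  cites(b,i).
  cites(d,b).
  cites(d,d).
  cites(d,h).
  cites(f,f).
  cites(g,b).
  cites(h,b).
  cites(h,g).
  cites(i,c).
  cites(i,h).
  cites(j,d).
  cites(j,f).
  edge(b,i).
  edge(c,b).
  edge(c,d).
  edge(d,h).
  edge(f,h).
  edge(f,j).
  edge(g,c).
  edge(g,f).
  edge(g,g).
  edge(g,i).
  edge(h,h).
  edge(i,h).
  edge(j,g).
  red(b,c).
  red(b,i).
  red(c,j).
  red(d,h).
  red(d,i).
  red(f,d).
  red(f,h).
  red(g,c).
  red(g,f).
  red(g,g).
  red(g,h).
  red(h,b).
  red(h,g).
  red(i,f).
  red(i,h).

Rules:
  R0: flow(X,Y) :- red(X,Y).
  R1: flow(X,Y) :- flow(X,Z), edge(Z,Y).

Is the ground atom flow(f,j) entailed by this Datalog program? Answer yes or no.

round 1: derive flow(b,c) via R0 from red(b,c)
round 1: derive flow(b,i) via R0 from red(b,i)
round 1: derive flow(c,j) via R0 from red(c,j)
round 1: derive flow(d,h) via R0 from red(d,h)
round 1: derive flow(d,i) via R0 from red(d,i)
round 1: derive flow(f,d) via R0 from red(f,d)
round 1: derive flow(f,h) via R0 from red(f,h)
round 1: derive flow(g,c) via R0 from red(g,c)
round 1: derive flow(g,f) via R0 from red(g,f)
round 1: derive flow(g,g) via R0 from red(g,g)
round 1: derive flow(g,h) via R0 from red(g,h)
round 1: derive flow(h,b) via R0 from red(h,b)
round 1: derive flow(h,g) via R0 from red(h,g)
round 1: derive flow(i,f) via R0 from red(i,f)
round 1: derive flow(i,h) via R0 from red(i,h)
round 2: derive flow(b,b) via R1 from flow(b,c), edge(c,b)
round 2: derive flow(b,d) via R1 from flow(b,c), edge(c,d)
round 2: derive flow(b,h) via R1 from flow(b,i), edge(i,h)
round 2: derive flow(c,g) via R1 from flow(c,j), edge(j,g)
round 2: derive flow(g,b) via R1 from flow(g,c), edge(c,b)
round 2: derive flow(g,d) via R1 from flow(g,c), edge(c,d)
round 2: derive flow(g,i) via R1 from flow(g,g), edge(g,i)
round 2: derive flow(g,j) via R1 from flow(g,f), edge(f,j)
round 2: derive flow(h,c) via R1 from flow(h,g), edge(g,c)
round 2: derive flow(h,f) via R1 from flow(h,g), edge(g,f)
round 2: derive flow(h,i) via R1 from flow(h,b), edge(b,i)
round 2: derive flow(i,j) via R1 from flow(i,f), edge(f,j)
round 3: derive flow(c,c) via R1 from flow(c,g), edge(g,c)
round 3: derive flow(c,f) via R1 from flow(c,g), edge(g,f)
round 3: derive flow(c,i) via R1 from flow(c,g), edge(g,i)
round 3: derive flow(h,d) via R1 from flow(h,c), edge(c,d)
round 3: derive flow(h,h) via R1 from flow(h,f), edge(f,h)
round 3: derive flow(h,j) via R1 from flow(h,f), edge(f,j)
round 3: derive flow(i,g) via R1 from flow(i,j), edge(j,g)
round 4: derive flow(c,b) via R1 from flow(c,c), edge(c,b)
round 4: derive flow(c,d) via R1 from flow(c,c), edge(c,d)
round 4: derive flow(c,h) via R1 from flow(c,f), edge(f,h)
round 4: derive flow(i,c) via R1 from flow(i,g), edge(g,c)
round 4: derive flow(i,i) via R1 from flow(i,g), edge(g,i)
round 5: derive flow(i,b) via R1 from flow(i,c), edge(c,b)
round 5: derive flow(i,d) via R1 from flow(i,c), edge(c,d)

no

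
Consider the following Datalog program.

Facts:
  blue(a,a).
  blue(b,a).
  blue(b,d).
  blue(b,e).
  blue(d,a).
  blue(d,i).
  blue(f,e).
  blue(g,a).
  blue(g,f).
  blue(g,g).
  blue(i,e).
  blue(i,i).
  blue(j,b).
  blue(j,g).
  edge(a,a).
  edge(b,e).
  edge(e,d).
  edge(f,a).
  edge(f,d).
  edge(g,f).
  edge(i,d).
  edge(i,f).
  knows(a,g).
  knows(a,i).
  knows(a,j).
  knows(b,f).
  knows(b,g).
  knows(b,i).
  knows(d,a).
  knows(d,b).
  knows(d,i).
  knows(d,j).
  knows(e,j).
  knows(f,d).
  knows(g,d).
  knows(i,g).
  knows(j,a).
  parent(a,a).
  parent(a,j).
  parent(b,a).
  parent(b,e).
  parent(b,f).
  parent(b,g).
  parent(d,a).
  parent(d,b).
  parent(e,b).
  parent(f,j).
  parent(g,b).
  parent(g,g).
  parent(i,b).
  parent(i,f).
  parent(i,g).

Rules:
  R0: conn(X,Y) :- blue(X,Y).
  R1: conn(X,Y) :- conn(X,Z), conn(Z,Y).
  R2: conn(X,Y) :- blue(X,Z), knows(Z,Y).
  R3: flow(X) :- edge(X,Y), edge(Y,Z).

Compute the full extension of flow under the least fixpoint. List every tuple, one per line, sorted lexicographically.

flow(a)
flow(b)
flow(f)
flow(g)
flow(i)

round 1: derive flow(a) via R3 from edge(a,a), edge(a,a)
round 1: derive flow(b) via R3 from edge(b,e), edge(e,d)
round 1: derive flow(f) via R3 from edge(f,a), edge(a,a)
round 1: derive flow(g) via R3 from edge(g,f), edge(f,a)
round 1: derive flow(i) via R3 from edge(i,f), edge(f,a)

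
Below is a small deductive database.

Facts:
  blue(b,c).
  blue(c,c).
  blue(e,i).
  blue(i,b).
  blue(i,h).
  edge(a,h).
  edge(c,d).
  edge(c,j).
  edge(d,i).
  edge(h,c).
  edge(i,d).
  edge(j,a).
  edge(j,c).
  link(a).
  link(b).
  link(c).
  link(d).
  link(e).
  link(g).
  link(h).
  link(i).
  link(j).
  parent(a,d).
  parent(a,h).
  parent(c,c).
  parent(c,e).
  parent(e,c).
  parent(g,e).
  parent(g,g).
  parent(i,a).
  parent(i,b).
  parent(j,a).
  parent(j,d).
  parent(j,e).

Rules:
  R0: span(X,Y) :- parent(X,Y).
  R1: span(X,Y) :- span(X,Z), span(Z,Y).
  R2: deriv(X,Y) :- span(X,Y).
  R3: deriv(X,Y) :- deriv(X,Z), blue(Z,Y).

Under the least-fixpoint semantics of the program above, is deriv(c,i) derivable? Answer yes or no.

round 1: derive span(a,d) via R0 from parent(a,d)
round 1: derive span(a,h) via R0 from parent(a,h)
round 1: derive span(c,c) via R0 from parent(c,c)
round 1: derive span(c,e) via R0 from parent(c,e)
round 1: derive span(e,c) via R0 from parent(e,c)
round 1: derive span(g,e) via R0 from parent(g,e)
round 1: derive span(g,g) via R0 from parent(g,g)
round 1: derive span(i,a) via R0 from parent(i,a)
round 1: derive span(i,b) via R0 from parent(i,b)
round 1: derive span(j,a) via R0 from parent(j,a)
round 1: derive span(j,d) via R0 from parent(j,d)
round 1: derive span(j,e) via R0 from parent(j,e)
round 2: derive span(e,e) via R1 from span(e,c), span(c,e)
round 2: derive span(g,c) via R1 from span(g,e), span(e,c)
round 2: derive span(i,d) via R1 from span(i,a), span(a,d)
round 2: derive span(i,h) via R1 from span(i,a), span(a,h)
round 2: derive span(j,c) via R1 from span(j,e), span(e,c)
round 2: derive span(j,h) via R1 from span(j,a), span(a,h)
round 2: derive deriv(a,d) via R2 from span(a,d)
round 2: derive deriv(a,h) via R2 from span(a,h)
round 2: derive deriv(c,c) via R2 from span(c,c)
round 2: derive deriv(c,e) via R2 from span(c,e)
round 2: derive deriv(e,c) via R2 from span(e,c)
round 2: derive deriv(g,e) via R2 from span(g,e)
round 2: derive deriv(g,g) via R2 from span(g,g)
round 2: derive deriv(i,a) via R2 from span(i,a)
round 2: derive deriv(i,b) via R2 from span(i,b)
round 2: derive deriv(j,a) via R2 from span(j,a)
round 2: derive deriv(j,d) via R2 from span(j,d)
round 2: derive deriv(j,e) via R2 from span(j,e)
round 3: derive deriv(e,e) via R2 from span(e,e)
round 3: derive deriv(g,c) via R2 from span(g,c)
round 3: derive deriv(i,d) via R2 from span(i,d)
round 3: derive deriv(i,h) via R2 from span(i,h)
round 3: derive deriv(j,c) via R2 from span(j,c)
round 3: derive deriv(j,h) via R2 from span(j,h)
round 3: derive deriv(c,i) via R3 from deriv(c,e), blue(e,i)
round 3: derive deriv(g,i) via R3 from deriv(g,e), blue(e,i)
round 3: derive deriv(i,c) via R3 from deriv(i,b), blue(b,c)
round 3: derive deriv(j,i) via R3 from deriv(j,e), blue(e,i)
round 4: derive deriv(c,b) via R3 from deriv(c,i), blue(i,b)
round 4: derive deriv(c,h) via R3 from deriv(c,i), blue(i,h)
round 4: derive deriv(e,i) via R3 from deriv(e,e), blue(e,i)
round 4: derive deriv(g,b) via R3 from deriv(g,i), blue(i,b)
round 4: derive deriv(g,h) via R3 from deriv(g,i), blue(i,h)
round 4: derive deriv(j,b) via R3 from deriv(j,i), blue(i,b)
round 5: derive deriv(e,b) via R3 from deriv(e,i), blue(i,b)
round 5: derive deriv(e,h) via R3 from deriv(e,i), blue(i,h)

yes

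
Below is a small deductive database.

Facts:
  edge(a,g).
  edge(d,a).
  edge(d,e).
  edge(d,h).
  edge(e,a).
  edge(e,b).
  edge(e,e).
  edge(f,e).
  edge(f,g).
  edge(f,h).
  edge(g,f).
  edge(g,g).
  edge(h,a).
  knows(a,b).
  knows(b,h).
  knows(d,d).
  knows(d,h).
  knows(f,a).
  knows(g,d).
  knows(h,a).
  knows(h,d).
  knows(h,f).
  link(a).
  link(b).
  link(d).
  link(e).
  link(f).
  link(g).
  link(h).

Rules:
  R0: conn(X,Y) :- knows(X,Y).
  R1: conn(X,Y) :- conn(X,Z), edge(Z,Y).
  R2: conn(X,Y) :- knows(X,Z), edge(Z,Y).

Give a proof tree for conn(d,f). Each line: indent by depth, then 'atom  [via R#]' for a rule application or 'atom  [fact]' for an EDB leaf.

conn(d,f)  [via R1]
  conn(d,g)  [via R1]
    conn(d,a)  [via R2]
      knows(d,d)  [fact]
      edge(d,a)  [fact]
    edge(a,g)  [fact]
  edge(g,f)  [fact]

round 1: derive conn(a,b) via R0 from knows(a,b)
round 1: derive conn(b,h) via R0 from knows(b,h)
round 1: derive conn(d,d) via R0 from knows(d,d)
round 1: derive conn(d,h) via R0 from knows(d,h)
round 1: derive conn(f,a) via R0 from knows(f,a)
round 1: derive conn(g,d) via R0 from knows(g,d)
round 1: derive conn(h,a) via R0 from knows(h,a)
round 1: derive conn(h,d) via R0 from knows(h,d)
round 1: derive conn(h,f) via R0 from knows(h,f)
round 1: derive conn(b,a) via R2 from knows(b,h), edge(h,a)
round 1: derive conn(d,a) via R2 from knows(d,d), edge(d,a)
round 1: derive conn(d,e) via R2 from knows(d,d), edge(d,e)
round 1: derive conn(f,g) via R2 from knows(f,a), edge(a,g)
round 1: derive conn(g,a) via R2 from knows(g,d), edge(d,a)
round 1: derive conn(g,e) via R2 from knows(g,d), edge(d,e)
round 1: derive conn(g,h) via R2 from knows(g,d), edge(d,h)
round 1: derive conn(h,e) via R2 from knows(h,d), edge(d,e)
round 1: derive conn(h,g) via R2 from knows(h,a), edge(a,g)
round 1: derive conn(h,h) via R2 from knows(h,d), edge(d,h)
round 2: derive conn(b,g) via R1 from conn(b,a), edge(a,g)
round 2: derive conn(d,b) via R1 from conn(d,e), edge(e,b)
round 2: derive conn(d,g) via R1 from conn(d,a), edge(a,g)
round 2: derive conn(f,f) via R1 from conn(f,g), edge(g,f)
round 2: derive conn(g,b) via R1 from conn(g,e), edge(e,b)
round 2: derive conn(g,g) via R1 from conn(g,a), edge(a,g)
round 2: derive conn(h,b) via R1 from conn(h,e), edge(e,b)
round 3: derive conn(b,f) via R1 from conn(b,g), edge(g,f)
round 3: derive conn(d,f) via R1 from conn(d,g), edge(g,f)
round 3: derive conn(f,e) via R1 from conn(f,f), edge(f,e)
round 3: derive conn(f,h) via R1 from conn(f,f), edge(f,h)
round 3: derive conn(g,f) via R1 from conn(g,g), edge(g,f)
round 4: derive conn(b,e) via R1 from conn(b,f), edge(f,e)
round 4: derive conn(f,b) via R1 from conn(f,e), edge(e,b)
round 5: derive conn(b,b) via R1 from conn(b,e), edge(e,b)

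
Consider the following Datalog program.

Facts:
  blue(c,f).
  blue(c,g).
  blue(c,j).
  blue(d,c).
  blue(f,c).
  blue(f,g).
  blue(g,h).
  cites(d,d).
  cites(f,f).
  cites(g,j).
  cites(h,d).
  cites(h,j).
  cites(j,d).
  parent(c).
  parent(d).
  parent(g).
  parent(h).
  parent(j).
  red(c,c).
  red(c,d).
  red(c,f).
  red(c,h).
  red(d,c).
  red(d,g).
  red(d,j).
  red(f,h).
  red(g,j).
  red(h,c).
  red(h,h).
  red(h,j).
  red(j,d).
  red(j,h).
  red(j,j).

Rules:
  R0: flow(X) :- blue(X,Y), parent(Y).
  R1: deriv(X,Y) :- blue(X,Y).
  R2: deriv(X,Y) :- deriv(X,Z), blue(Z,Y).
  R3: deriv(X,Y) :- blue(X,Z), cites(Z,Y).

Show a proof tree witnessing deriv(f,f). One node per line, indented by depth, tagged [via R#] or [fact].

deriv(f,f)  [via R2]
  deriv(f,c)  [via R1]
    blue(f,c)  [fact]
  blue(c,f)  [fact]

round 1: derive deriv(c,f) via R1 from blue(c,f)
round 1: derive deriv(c,g) via R1 from blue(c,g)
round 1: derive deriv(c,j) via R1 from blue(c,j)
round 1: derive deriv(d,c) via R1 from blue(d,c)
round 1: derive deriv(f,c) via R1 from blue(f,c)
round 1: derive deriv(f,g) via R1 from blue(f,g)
round 1: derive deriv(g,h) via R1 from blue(g,h)
round 1: derive deriv(c,d) via R3 from blue(c,j), cites(j,d)
round 1: derive deriv(f,j) via R3 from blue(f,g), cites(g,j)
round 1: derive deriv(g,d) via R3 from blue(g,h), cites(h,d)
round 1: derive deriv(g,j) via R3 from blue(g,h), cites(h,j)
round 2: derive deriv(c,c) via R2 from deriv(c,d), blue(d,c)
round 2: derive deriv(c,h) via R2 from deriv(c,g), blue(g,h)
round 2: derive deriv(d,f) via R2 from deriv(d,c), blue(c,f)
round 2: derive deriv(d,g) via R2 from deriv(d,c), blue(c,g)
round 2: derive deriv(d,j) via R2 from deriv(d,c), blue(c,j)
round 2: derive deriv(f,f) via R2 from deriv(f,c), blue(c,f)
round 2: derive deriv(f,h) via R2 from deriv(f,g), blue(g,h)
round 2: derive deriv(g,c) via R2 from deriv(g,d), blue(d,c)
round 3: derive deriv(d,h) via R2 from deriv(d,g), blue(g,h)
round 3: derive deriv(g,f) via R2 from deriv(g,c), blue(c,f)
round 3: derive deriv(g,g) via R2 from deriv(g,c), blue(c,g)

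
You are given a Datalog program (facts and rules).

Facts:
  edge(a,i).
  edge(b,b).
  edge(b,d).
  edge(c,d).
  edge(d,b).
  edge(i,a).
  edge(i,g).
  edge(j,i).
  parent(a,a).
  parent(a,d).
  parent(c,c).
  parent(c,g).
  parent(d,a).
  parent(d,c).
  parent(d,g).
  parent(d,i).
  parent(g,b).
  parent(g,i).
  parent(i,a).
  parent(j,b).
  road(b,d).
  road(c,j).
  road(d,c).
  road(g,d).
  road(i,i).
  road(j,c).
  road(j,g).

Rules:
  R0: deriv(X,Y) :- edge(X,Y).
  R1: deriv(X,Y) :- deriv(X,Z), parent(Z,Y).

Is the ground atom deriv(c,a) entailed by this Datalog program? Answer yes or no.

yes

round 1: derive deriv(a,i) via R0 from edge(a,i)
round 1: derive deriv(b,b) via R0 from edge(b,b)
round 1: derive deriv(b,d) via R0 from edge(b,d)
round 1: derive deriv(c,d) via R0 from edge(c,d)
round 1: derive deriv(d,b) via R0 from edge(d,b)
round 1: derive deriv(i,a) via R0 from edge(i,a)
round 1: derive deriv(i,g) via R0 from edge(i,g)
round 1: derive deriv(j,i) via R0 from edge(j,i)
round 2: derive deriv(a,a) via R1 from deriv(a,i), parent(i,a)
round 2: derive deriv(b,a) via R1 from deriv(b,d), parent(d,a)
round 2: derive deriv(b,c) via R1 from deriv(b,d), parent(d,c)
round 2: derive deriv(b,g) via R1 from deriv(b,d), parent(d,g)
round 2: derive deriv(b,i) via R1 from deriv(b,d), parent(d,i)
round 2: derive deriv(c,a) via R1 from deriv(c,d), parent(d,a)
round 2: derive deriv(c,c) via R1 from deriv(c,d), parent(d,c)
round 2: derive deriv(c,g) via R1 from deriv(c,d), parent(d,g)
round 2: derive deriv(c,i) via R1 from deriv(c,d), parent(d,i)
round 2: derive deriv(i,b) via R1 from deriv(i,g), parent(g,b)
round 2: derive deriv(i,d) via R1 from deriv(i,a), parent(a,d)
round 2: derive deriv(i,i) via R1 from deriv(i,g), parent(g,i)
round 2: derive deriv(j,a) via R1 from deriv(j,i), parent(i,a)
round 3: derive deriv(a,d) via R1 from deriv(a,a), parent(a,d)
round 3: derive deriv(c,b) via R1 from deriv(c,g), parent(g,b)
round 3: derive deriv(i,c) via R1 from deriv(i,d), parent(d,c)
round 3: derive deriv(j,d) via R1 from deriv(j,a), parent(a,d)
round 4: derive deriv(a,c) via R1 from deriv(a,d), parent(d,c)
round 4: derive deriv(a,g) via R1 from deriv(a,d), parent(d,g)
round 4: derive deriv(j,c) via R1 from deriv(j,d), parent(d,c)
round 4: derive deriv(j,g) via R1 from deriv(j,d), parent(d,g)
round 5: derive deriv(a,b) via R1 from deriv(a,g), parent(g,b)
round 5: derive deriv(j,b) via R1 from deriv(j,g), parent(g,b)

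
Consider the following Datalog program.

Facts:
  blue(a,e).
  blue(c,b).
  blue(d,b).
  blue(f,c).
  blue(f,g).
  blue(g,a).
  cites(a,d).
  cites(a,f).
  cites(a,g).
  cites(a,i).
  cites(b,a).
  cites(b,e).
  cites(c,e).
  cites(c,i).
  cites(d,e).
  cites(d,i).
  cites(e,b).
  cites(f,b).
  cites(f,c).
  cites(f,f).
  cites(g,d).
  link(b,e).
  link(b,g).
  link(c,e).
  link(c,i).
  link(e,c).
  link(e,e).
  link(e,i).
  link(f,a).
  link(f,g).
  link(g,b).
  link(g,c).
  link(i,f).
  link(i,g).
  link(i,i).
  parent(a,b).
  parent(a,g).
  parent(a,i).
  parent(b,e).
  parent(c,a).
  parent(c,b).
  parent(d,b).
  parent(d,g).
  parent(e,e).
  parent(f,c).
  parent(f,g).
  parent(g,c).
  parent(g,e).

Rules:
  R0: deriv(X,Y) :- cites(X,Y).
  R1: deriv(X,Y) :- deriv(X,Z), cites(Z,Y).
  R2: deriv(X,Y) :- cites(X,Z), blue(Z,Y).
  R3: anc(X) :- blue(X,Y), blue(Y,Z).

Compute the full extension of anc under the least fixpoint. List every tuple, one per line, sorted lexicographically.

round 1: derive anc(f) via R3 from blue(f,c), blue(c,b)
round 1: derive anc(g) via R3 from blue(g,a), blue(a,e)

anc(f)
anc(g)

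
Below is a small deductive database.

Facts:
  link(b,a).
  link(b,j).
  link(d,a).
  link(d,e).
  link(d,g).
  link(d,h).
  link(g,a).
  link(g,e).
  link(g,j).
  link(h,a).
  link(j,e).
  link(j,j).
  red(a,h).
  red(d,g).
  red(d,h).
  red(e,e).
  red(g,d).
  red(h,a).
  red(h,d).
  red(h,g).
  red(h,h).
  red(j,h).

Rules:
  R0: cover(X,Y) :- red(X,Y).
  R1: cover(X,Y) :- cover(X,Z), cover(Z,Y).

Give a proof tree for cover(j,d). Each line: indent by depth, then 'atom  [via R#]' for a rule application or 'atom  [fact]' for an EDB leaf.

round 1: derive cover(a,h) via R0 from red(a,h)
round 1: derive cover(d,g) via R0 from red(d,g)
round 1: derive cover(d,h) via R0 from red(d,h)
round 1: derive cover(e,e) via R0 from red(e,e)
round 1: derive cover(g,d) via R0 from red(g,d)
round 1: derive cover(h,a) via R0 from red(h,a)
round 1: derive cover(h,d) via R0 from red(h,d)
round 1: derive cover(h,g) via R0 from red(h,g)
round 1: derive cover(h,h) via R0 from red(h,h)
round 1: derive cover(j,h) via R0 from red(j,h)
round 2: derive cover(a,a) via R1 from cover(a,h), cover(h,a)
round 2: derive cover(a,d) via R1 from cover(a,h), cover(h,d)
round 2: derive cover(a,g) via R1 from cover(a,h), cover(h,g)
round 2: derive cover(d,a) via R1 from cover(d,h), cover(h,a)
round 2: derive cover(d,d) via R1 from cover(d,g), cover(g,d)
round 2: derive cover(g,g) via R1 from cover(g,d), cover(d,g)
round 2: derive cover(g,h) via R1 from cover(g,d), cover(d,h)
round 2: derive cover(j,a) via R1 from cover(j,h), cover(h,a)
round 2: derive cover(j,d) via R1 from cover(j,h), cover(h,d)
round 2: derive cover(j,g) via R1 from cover(j,h), cover(h,g)
round 3: derive cover(g,a) via R1 from cover(g,d), cover(d,a)

cover(j,d)  [via R1]
  cover(j,h)  [via R0]
    red(j,h)  [fact]
  cover(h,d)  [via R0]
    red(h,d)  [fact]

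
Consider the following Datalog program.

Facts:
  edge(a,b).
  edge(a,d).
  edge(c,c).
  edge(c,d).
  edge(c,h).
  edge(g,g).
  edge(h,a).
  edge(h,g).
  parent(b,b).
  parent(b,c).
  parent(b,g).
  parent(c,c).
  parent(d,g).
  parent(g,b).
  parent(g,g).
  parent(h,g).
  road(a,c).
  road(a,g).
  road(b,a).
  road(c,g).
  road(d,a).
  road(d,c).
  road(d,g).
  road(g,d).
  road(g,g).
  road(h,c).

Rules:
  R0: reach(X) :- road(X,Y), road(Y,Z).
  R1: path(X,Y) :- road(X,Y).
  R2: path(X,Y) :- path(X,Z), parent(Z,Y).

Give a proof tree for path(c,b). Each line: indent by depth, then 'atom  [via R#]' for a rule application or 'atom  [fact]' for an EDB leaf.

round 1: derive path(a,c) via R1 from road(a,c)
round 1: derive path(a,g) via R1 from road(a,g)
round 1: derive path(b,a) via R1 from road(b,a)
round 1: derive path(c,g) via R1 from road(c,g)
round 1: derive path(d,a) via R1 from road(d,a)
round 1: derive path(d,c) via R1 from road(d,c)
round 1: derive path(d,g) via R1 from road(d,g)
round 1: derive path(g,d) via R1 from road(g,d)
round 1: derive path(g,g) via R1 from road(g,g)
round 1: derive path(h,c) via R1 from road(h,c)
round 2: derive path(a,b) via R2 from path(a,g), parent(g,b)
round 2: derive path(c,b) via R2 from path(c,g), parent(g,b)
round 2: derive path(d,b) via R2 from path(d,g), parent(g,b)
round 2: derive path(g,b) via R2 from path(g,g), parent(g,b)
round 3: derive path(c,c) via R2 from path(c,b), parent(b,c)
round 3: derive path(g,c) via R2 from path(g,b), parent(b,c)

path(c,b)  [via R2]
  path(c,g)  [via R1]
    road(c,g)  [fact]
  parent(g,b)  [fact]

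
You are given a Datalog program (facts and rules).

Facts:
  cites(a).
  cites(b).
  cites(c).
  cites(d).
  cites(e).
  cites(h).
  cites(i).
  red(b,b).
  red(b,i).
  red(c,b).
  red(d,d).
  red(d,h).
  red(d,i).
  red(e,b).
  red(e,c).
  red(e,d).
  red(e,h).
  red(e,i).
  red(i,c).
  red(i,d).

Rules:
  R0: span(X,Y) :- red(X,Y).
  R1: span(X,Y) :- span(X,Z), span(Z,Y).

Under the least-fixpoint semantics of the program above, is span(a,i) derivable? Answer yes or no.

round 1: derive span(b,b) via R0 from red(b,b)
round 1: derive span(b,i) via R0 from red(b,i)
round 1: derive span(c,b) via R0 from red(c,b)
round 1: derive span(d,d) via R0 from red(d,d)
round 1: derive span(d,h) via R0 from red(d,h)
round 1: derive span(d,i) via R0 from red(d,i)
round 1: derive span(e,b) via R0 from red(e,b)
round 1: derive span(e,c) via R0 from red(e,c)
round 1: derive span(e,d) via R0 from red(e,d)
round 1: derive span(e,h) via R0 from red(e,h)
round 1: derive span(e,i) via R0 from red(e,i)
round 1: derive span(i,c) via R0 from red(i,c)
round 1: derive span(i,d) via R0 from red(i,d)
round 2: derive span(b,c) via R1 from span(b,i), span(i,c)
round 2: derive span(b,d) via R1 from span(b,i), span(i,d)
round 2: derive span(c,i) via R1 from span(c,b), span(b,i)
round 2: derive span(d,c) via R1 from span(d,i), span(i,c)
round 2: derive span(i,b) via R1 from span(i,c), span(c,b)
round 2: derive span(i,h) via R1 from span(i,d), span(d,h)
round 2: derive span(i,i) via R1 from span(i,d), span(d,i)
round 3: derive span(b,h) via R1 from span(b,d), span(d,h)
round 3: derive span(c,c) via R1 from span(c,b), span(b,c)
round 3: derive span(c,d) via R1 from span(c,b), span(b,d)
round 3: derive span(c,h) via R1 from span(c,i), span(i,h)
round 3: derive span(d,b) via R1 from span(d,c), span(c,b)

no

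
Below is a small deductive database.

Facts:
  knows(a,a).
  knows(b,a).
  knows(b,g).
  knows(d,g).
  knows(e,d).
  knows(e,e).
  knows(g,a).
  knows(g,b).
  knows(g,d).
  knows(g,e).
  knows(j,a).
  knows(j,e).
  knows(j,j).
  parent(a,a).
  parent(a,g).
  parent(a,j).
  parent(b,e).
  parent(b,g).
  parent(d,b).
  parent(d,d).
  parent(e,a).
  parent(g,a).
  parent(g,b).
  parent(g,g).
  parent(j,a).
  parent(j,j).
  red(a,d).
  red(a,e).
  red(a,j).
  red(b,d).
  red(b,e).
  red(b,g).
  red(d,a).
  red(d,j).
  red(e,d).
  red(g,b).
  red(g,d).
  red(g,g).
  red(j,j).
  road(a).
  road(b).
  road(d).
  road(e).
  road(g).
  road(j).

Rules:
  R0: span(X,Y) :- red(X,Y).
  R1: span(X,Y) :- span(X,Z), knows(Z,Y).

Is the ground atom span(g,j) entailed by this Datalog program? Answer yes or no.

no

round 1: derive span(a,d) via R0 from red(a,d)
round 1: derive span(a,e) via R0 from red(a,e)
round 1: derive span(a,j) via R0 from red(a,j)
round 1: derive span(b,d) via R0 from red(b,d)
round 1: derive span(b,e) via R0 from red(b,e)
round 1: derive span(b,g) via R0 from red(b,g)
round 1: derive span(d,a) via R0 from red(d,a)
round 1: derive span(d,j) via R0 from red(d,j)
round 1: derive span(e,d) via R0 from red(e,d)
round 1: derive span(g,b) via R0 from red(g,b)
round 1: derive span(g,d) via R0 from red(g,d)
round 1: derive span(g,g) via R0 from red(g,g)
round 1: derive span(j,j) via R0 from red(j,j)
round 2: derive span(a,a) via R1 from span(a,j), knows(j,a)
round 2: derive span(a,g) via R1 from span(a,d), knows(d,g)
round 2: derive span(b,a) via R1 from span(b,g), knows(g,a)
round 2: derive span(b,b) via R1 from span(b,g), knows(g,b)
round 2: derive span(d,e) via R1 from span(d,j), knows(j,e)
round 2: derive span(e,g) via R1 from span(e,d), knows(d,g)
round 2: derive span(g,a) via R1 from span(g,b), knows(b,a)
round 2: derive span(g,e) via R1 from span(g,g), knows(g,e)
round 2: derive span(j,a) via R1 from span(j,j), knows(j,a)
round 2: derive span(j,e) via R1 from span(j,j), knows(j,e)
round 3: derive span(a,b) via R1 from span(a,g), knows(g,b)
round 3: derive span(d,d) via R1 from span(d,e), knows(e,d)
round 3: derive span(e,a) via R1 from span(e,g), knows(g,a)
round 3: derive span(e,b) via R1 from span(e,g), knows(g,b)
round 3: derive span(e,e) via R1 from span(e,g), knows(g,e)
round 3: derive span(j,d) via R1 from span(j,e), knows(e,d)
round 4: derive span(d,g) via R1 from span(d,d), knows(d,g)
round 4: derive span(j,g) via R1 from span(j,d), knows(d,g)
round 5: derive span(d,b) via R1 from span(d,g), knows(g,b)
round 5: derive span(j,b) via R1 from span(j,g), knows(g,b)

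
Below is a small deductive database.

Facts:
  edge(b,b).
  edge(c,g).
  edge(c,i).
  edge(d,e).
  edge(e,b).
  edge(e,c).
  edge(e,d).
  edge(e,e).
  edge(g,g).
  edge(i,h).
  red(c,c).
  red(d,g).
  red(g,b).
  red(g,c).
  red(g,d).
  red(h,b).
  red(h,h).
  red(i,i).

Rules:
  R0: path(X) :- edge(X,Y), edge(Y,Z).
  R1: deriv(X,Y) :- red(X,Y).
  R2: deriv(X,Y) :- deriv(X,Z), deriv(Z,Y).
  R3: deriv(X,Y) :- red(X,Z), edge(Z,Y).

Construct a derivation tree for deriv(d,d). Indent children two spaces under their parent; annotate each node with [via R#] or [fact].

deriv(d,d)  [via R2]
  deriv(d,g)  [via R1]
    red(d,g)  [fact]
  deriv(g,d)  [via R1]
    red(g,d)  [fact]

round 1: derive deriv(c,c) via R1 from red(c,c)
round 1: derive deriv(d,g) via R1 from red(d,g)
round 1: derive deriv(g,b) via R1 from red(g,b)
round 1: derive deriv(g,c) via R1 from red(g,c)
round 1: derive deriv(g,d) via R1 from red(g,d)
round 1: derive deriv(h,b) via R1 from red(h,b)
round 1: derive deriv(h,h) via R1 from red(h,h)
round 1: derive deriv(i,i) via R1 from red(i,i)
round 1: derive deriv(c,g) via R3 from red(c,c), edge(c,g)
round 1: derive deriv(c,i) via R3 from red(c,c), edge(c,i)
round 1: derive deriv(g,e) via R3 from red(g,d), edge(d,e)
round 1: derive deriv(g,g) via R3 from red(g,c), edge(c,g)
round 1: derive deriv(g,i) via R3 from red(g,c), edge(c,i)
round 1: derive deriv(i,h) via R3 from red(i,i), edge(i,h)
round 2: derive deriv(c,b) via R2 from deriv(c,g), deriv(g,b)
round 2: derive deriv(c,d) via R2 from deriv(c,g), deriv(g,d)
round 2: derive deriv(c,e) via R2 from deriv(c,g), deriv(g,e)
round 2: derive deriv(c,h) via R2 from deriv(c,i), deriv(i,h)
round 2: derive deriv(d,b) via R2 from deriv(d,g), deriv(g,b)
round 2: derive deriv(d,c) via R2 from deriv(d,g), deriv(g,c)
round 2: derive deriv(d,d) via R2 from deriv(d,g), deriv(g,d)
round 2: derive deriv(d,e) via R2 from deriv(d,g), deriv(g,e)
round 2: derive deriv(d,i) via R2 from deriv(d,g), deriv(g,i)
round 2: derive deriv(g,h) via R2 from deriv(g,i), deriv(i,h)
round 2: derive deriv(i,b) via R2 from deriv(i,h), deriv(h,b)
round 3: derive deriv(d,h) via R2 from deriv(d,c), deriv(c,h)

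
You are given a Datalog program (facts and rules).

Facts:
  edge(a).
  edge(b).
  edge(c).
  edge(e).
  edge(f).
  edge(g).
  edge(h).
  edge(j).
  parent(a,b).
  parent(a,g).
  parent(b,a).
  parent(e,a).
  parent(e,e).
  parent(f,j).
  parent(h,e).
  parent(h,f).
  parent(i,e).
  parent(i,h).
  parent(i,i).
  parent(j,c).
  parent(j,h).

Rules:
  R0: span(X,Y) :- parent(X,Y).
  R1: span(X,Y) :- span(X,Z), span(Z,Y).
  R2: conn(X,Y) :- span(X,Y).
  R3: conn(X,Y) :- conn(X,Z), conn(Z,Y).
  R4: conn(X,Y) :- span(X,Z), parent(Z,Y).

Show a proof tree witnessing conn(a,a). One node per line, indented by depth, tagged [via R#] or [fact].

round 1: derive span(a,b) via R0 from parent(a,b)
round 1: derive span(a,g) via R0 from parent(a,g)
round 1: derive span(b,a) via R0 from parent(b,a)
round 1: derive span(e,a) via R0 from parent(e,a)
round 1: derive span(e,e) via R0 from parent(e,e)
round 1: derive span(f,j) via R0 from parent(f,j)
round 1: derive span(h,e) via R0 from parent(h,e)
round 1: derive span(h,f) via R0 from parent(h,f)
round 1: derive span(i,e) via R0 from parent(i,e)
round 1: derive span(i,h) via R0 from parent(i,h)
round 1: derive span(i,i) via R0 from parent(i,i)
round 1: derive span(j,c) via R0 from parent(j,c)
round 1: derive span(j,h) via R0 from parent(j,h)
round 2: derive span(a,a) via R1 from span(a,b), span(b,a)
round 2: derive span(b,b) via R1 from span(b,a), span(a,b)
round 2: derive span(b,g) via R1 from span(b,a), span(a,g)
round 2: derive span(e,b) via R1 from span(e,a), span(a,b)
round 2: derive span(e,g) via R1 from span(e,a), span(a,g)
round 2: derive span(f,c) via R1 from span(f,j), span(j,c)
round 2: derive span(f,h) via R1 from span(f,j), span(j,h)
round 2: derive span(h,a) via R1 from span(h,e), span(e,a)
round 2: derive span(h,j) via R1 from span(h,f), span(f,j)
round 2: derive span(i,a) via R1 from span(i,e), span(e,a)
round 2: derive span(i,f) via R1 from span(i,h), span(h,f)
round 2: derive span(j,e) via R1 from span(j,h), span(h,e)
round 2: derive span(j,f) via R1 from span(j,h), span(h,f)
round 2: derive conn(a,b) via R2 from span(a,b)
round 2: derive conn(a,g) via R2 from span(a,g)
round 2: derive conn(b,a) via R2 from span(b,a)
round 2: derive conn(e,a) via R2 from span(e,a)
round 2: derive conn(e,e) via R2 from span(e,e)
round 2: derive conn(f,j) via R2 from span(f,j)
round 2: derive conn(h,e) via R2 from span(h,e)
round 2: derive conn(h,f) via R2 from span(h,f)
round 2: derive conn(i,e) via R2 from span(i,e)
round 2: derive conn(i,h) via R2 from span(i,h)
round 2: derive conn(i,i) via R2 from span(i,i)
round 2: derive conn(j,c) via R2 from span(j,c)
round 2: derive conn(j,h) via R2 from span(j,h)
round 2: derive conn(a,a) via R4 from span(a,b), parent(b,a)
round 2: derive conn(b,b) via R4 from span(b,a), parent(a,b)
round 2: derive conn(b,g) via R4 from span(b,a), parent(a,g)
round 2: derive conn(e,b) via R4 from span(e,a), parent(a,b)
round 2: derive conn(e,g) via R4 from span(e,a), parent(a,g)
round 2: derive conn(f,c) via R4 from span(f,j), parent(j,c)
round 2: derive conn(f,h) via R4 from span(f,j), parent(j,h)
round 2: derive conn(h,a) via R4 from span(h,e), parent(e,a)
round 2: derive conn(h,j) via R4 from span(h,f), parent(f,j)
round 2: derive conn(i,a) via R4 from span(i,e), parent(e,a)
round 2: derive conn(i,f) via R4 from span(i,h), parent(h,f)
round 2: derive conn(j,e) via R4 from span(j,h), parent(h,e)
round 2: derive conn(j,f) via R4 from span(j,h), parent(h,f)
round 3: derive span(f,a) via R1 from span(f,h), span(h,a)
round 3: derive span(f,e) via R1 from span(f,h), span(h,e)
round 3: derive span(f,f) via R1 from span(f,h), span(h,f)
round 3: derive span(h,b) via R1 from span(h,a), span(a,b)
round 3: derive span(h,c) via R1 from span(h,f), span(f,c)
round 3: derive span(h,g) via R1 from span(h,a), span(a,g)
round 3: derive span(h,h) via R1 from span(h,f), span(f,h)
round 3: derive span(i,b) via R1 from span(i,a), span(a,b)
round 3: derive span(i,c) via R1 from span(i,f), span(f,c)
round 3: derive span(i,g) via R1 from span(i,a), span(a,g)
round 3: derive span(i,j) via R1 from span(i,f), span(f,j)
round 3: derive span(j,a) via R1 from span(j,e), span(e,a)
round 3: derive span(j,b) via R1 from span(j,e), span(e,b)
round 3: derive span(j,g) via R1 from span(j,e), span(e,g)
round 3: derive span(j,j) via R1 from span(j,f), span(f,j)
round 3: derive conn(f,a) via R3 from conn(f,h), conn(h,a)
round 3: derive conn(f,e) via R3 from conn(f,h), conn(h,e)
round 3: derive conn(f,f) via R3 from conn(f,h), conn(h,f)
round 3: derive conn(h,b) via R3 from conn(h,a), conn(a,b)
round 3: derive conn(h,c) via R3 from conn(h,f), conn(f,c)
round 3: derive conn(h,g) via R3 from conn(h,a), conn(a,g)
round 3: derive conn(h,h) via R3 from conn(h,f), conn(f,h)
round 3: derive conn(i,b) via R3 from conn(i,a), conn(a,b)
round 3: derive conn(i,c) via R3 from conn(i,f), conn(f,c)
round 3: derive conn(i,g) via R3 from conn(i,a), conn(a,g)
round 3: derive conn(i,j) via R3 from conn(i,f), conn(f,j)
round 3: derive conn(j,a) via R3 from conn(j,e), conn(e,a)
round 3: derive conn(j,b) via R3 from conn(j,e), conn(e,b)
round 3: derive conn(j,g) via R3 from conn(j,e), conn(e,g)
round 3: derive conn(j,j) via R3 from conn(j,f), conn(f,j)
round 4: derive span(f,b) via R1 from span(f,a), span(a,b)
round 4: derive span(f,g) via R1 from span(f,a), span(a,g)
round 4: derive conn(f,b) via R3 from conn(f,a), conn(a,b)
round 4: derive conn(f,g) via R3 from conn(f,a), conn(a,g)

conn(a,a)  [via R4]
  span(a,b)  [via R0]
    parent(a,b)  [fact]
  parent(b,a)  [fact]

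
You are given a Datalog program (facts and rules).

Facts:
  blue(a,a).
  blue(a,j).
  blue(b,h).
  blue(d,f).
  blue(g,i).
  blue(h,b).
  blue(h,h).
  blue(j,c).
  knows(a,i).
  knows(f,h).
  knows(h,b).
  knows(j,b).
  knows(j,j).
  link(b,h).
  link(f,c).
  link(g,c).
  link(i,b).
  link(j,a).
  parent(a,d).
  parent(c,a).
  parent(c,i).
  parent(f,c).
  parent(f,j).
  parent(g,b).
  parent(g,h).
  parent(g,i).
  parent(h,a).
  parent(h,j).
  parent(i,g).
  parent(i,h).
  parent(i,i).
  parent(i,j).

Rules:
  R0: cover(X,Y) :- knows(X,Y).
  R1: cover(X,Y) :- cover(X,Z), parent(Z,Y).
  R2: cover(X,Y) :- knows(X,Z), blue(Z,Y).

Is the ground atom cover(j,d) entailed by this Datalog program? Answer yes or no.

yes

round 1: derive cover(a,i) via R0 from knows(a,i)
round 1: derive cover(f,h) via R0 from knows(f,h)
round 1: derive cover(h,b) via R0 from knows(h,b)
round 1: derive cover(j,b) via R0 from knows(j,b)
round 1: derive cover(j,j) via R0 from knows(j,j)
round 1: derive cover(f,b) via R2 from knows(f,h), blue(h,b)
round 1: derive cover(h,h) via R2 from knows(h,b), blue(b,h)
round 1: derive cover(j,c) via R2 from knows(j,j), blue(j,c)
round 1: derive cover(j,h) via R2 from knows(j,b), blue(b,h)
round 2: derive cover(a,g) via R1 from cover(a,i), parent(i,g)
round 2: derive cover(a,h) via R1 from cover(a,i), parent(i,h)
round 2: derive cover(a,j) via R1 from cover(a,i), parent(i,j)
round 2: derive cover(f,a) via R1 from cover(f,h), parent(h,a)
round 2: derive cover(f,j) via R1 from cover(f,h), parent(h,j)
round 2: derive cover(h,a) via R1 from cover(h,h), parent(h,a)
round 2: derive cover(h,j) via R1 from cover(h,h), parent(h,j)
round 2: derive cover(j,a) via R1 from cover(j,c), parent(c,a)
round 2: derive cover(j,i) via R1 from cover(j,c), parent(c,i)
round 3: derive cover(a,a) via R1 from cover(a,h), parent(h,a)
round 3: derive cover(a,b) via R1 from cover(a,g), parent(g,b)
round 3: derive cover(f,d) via R1 from cover(f,a), parent(a,d)
round 3: derive cover(h,d) via R1 from cover(h,a), parent(a,d)
round 3: derive cover(j,d) via R1 from cover(j,a), parent(a,d)
round 3: derive cover(j,g) via R1 from cover(j,i), parent(i,g)
round 4: derive cover(a,d) via R1 from cover(a,a), parent(a,d)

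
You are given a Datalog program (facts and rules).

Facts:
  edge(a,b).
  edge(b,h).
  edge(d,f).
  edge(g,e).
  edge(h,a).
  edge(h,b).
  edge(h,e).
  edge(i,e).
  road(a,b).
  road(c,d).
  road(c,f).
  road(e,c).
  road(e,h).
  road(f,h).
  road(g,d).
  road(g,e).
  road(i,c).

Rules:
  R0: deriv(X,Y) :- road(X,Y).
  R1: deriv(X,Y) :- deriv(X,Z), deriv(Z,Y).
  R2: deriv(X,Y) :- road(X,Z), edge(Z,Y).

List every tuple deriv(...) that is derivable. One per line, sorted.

deriv(a,b)
deriv(a,h)
deriv(c,a)
deriv(c,b)
deriv(c,c)
deriv(c,d)
deriv(c,e)
deriv(c,f)
deriv(c,h)
deriv(e,a)
deriv(e,b)
deriv(e,c)
deriv(e,d)
deriv(e,e)
deriv(e,f)
deriv(e,h)
deriv(f,a)
deriv(f,b)
deriv(f,c)
deriv(f,d)
deriv(f,e)
deriv(f,f)
deriv(f,h)
deriv(g,a)
deriv(g,b)
deriv(g,c)
deriv(g,d)
deriv(g,e)
deriv(g,f)
deriv(g,h)
deriv(i,a)
deriv(i,b)
deriv(i,c)
deriv(i,d)
deriv(i,e)
deriv(i,f)
deriv(i,h)

round 1: derive deriv(a,b) via R0 from road(a,b)
round 1: derive deriv(c,d) via R0 from road(c,d)
round 1: derive deriv(c,f) via R0 from road(c,f)
round 1: derive deriv(e,c) via R0 from road(e,c)
round 1: derive deriv(e,h) via R0 from road(e,h)
round 1: derive deriv(f,h) via R0 from road(f,h)
round 1: derive deriv(g,d) via R0 from road(g,d)
round 1: derive deriv(g,e) via R0 from road(g,e)
round 1: derive deriv(i,c) via R0 from road(i,c)
round 1: derive deriv(a,h) via R2 from road(a,b), edge(b,h)
round 1: derive deriv(e,a) via R2 from road(e,h), edge(h,a)
round 1: derive deriv(e,b) via R2 from road(e,h), edge(h,b)
round 1: derive deriv(e,e) via R2 from road(e,h), edge(h,e)
round 1: derive deriv(f,a) via R2 from road(f,h), edge(h,a)
round 1: derive deriv(f,b) via R2 from road(f,h), edge(h,b)
round 1: derive deriv(f,e) via R2 from road(f,h), edge(h,e)
round 1: derive deriv(g,f) via R2 from road(g,d), edge(d,f)
round 2: derive deriv(c,a) via R1 from deriv(c,f), deriv(f,a)
round 2: derive deriv(c,b) via R1 from deriv(c,f), deriv(f,b)
round 2: derive deriv(c,e) via R1 from deriv(c,f), deriv(f,e)
round 2: derive deriv(c,h) via R1 from deriv(c,f), deriv(f,h)
round 2: derive deriv(e,d) via R1 from deriv(e,c), deriv(c,d)
round 2: derive deriv(e,f) via R1 from deriv(e,c), deriv(c,f)
round 2: derive deriv(f,c) via R1 from deriv(f,e), deriv(e,c)
round 2: derive deriv(g,a) via R1 from deriv(g,e), deriv(e,a)
round 2: derive deriv(g,b) via R1 from deriv(g,e), deriv(e,b)
round 2: derive deriv(g,c) via R1 from deriv(g,e), deriv(e,c)
round 2: derive deriv(g,h) via R1 from deriv(g,e), deriv(e,h)
round 2: derive deriv(i,d) via R1 from deriv(i,c), deriv(c,d)
round 2: derive deriv(i,f) via R1 from deriv(i,c), deriv(c,f)
round 3: derive deriv(c,c) via R1 from deriv(c,e), deriv(e,c)
round 3: derive deriv(f,d) via R1 from deriv(f,c), deriv(c,d)
round 3: derive deriv(f,f) via R1 from deriv(f,c), deriv(c,f)
round 3: derive deriv(i,a) via R1 from deriv(i,c), deriv(c,a)
round 3: derive deriv(i,b) via R1 from deriv(i,c), deriv(c,b)
round 3: derive deriv(i,e) via R1 from deriv(i,c), deriv(c,e)
round 3: derive deriv(i,h) via R1 from deriv(i,c), deriv(c,h)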